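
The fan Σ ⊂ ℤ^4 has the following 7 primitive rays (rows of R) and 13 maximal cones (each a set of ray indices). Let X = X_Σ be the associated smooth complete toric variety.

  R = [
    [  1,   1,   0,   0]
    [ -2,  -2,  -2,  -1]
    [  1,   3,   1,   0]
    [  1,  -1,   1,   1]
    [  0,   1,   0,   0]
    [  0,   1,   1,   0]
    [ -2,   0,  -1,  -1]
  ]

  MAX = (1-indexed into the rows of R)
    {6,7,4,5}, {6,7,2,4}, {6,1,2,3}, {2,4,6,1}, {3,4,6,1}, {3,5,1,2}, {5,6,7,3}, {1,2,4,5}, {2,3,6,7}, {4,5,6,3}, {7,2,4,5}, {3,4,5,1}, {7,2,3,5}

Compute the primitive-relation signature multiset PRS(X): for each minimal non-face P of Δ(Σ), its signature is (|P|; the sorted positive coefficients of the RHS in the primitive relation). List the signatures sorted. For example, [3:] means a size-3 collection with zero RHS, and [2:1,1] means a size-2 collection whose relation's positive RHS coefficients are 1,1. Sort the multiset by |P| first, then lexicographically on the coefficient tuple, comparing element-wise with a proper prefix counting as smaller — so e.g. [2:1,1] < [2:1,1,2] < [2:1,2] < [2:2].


Minimal non-faces — 5 found among 7 rays, 13 max cones:

  P={1,7}:  v_{1} + v_{7} = v_{2} + v_{3} — sig = [2:1,1]
  P={2,3,4}:  v_{2} + v_{3} + v_{4} = 0 — sig = [3:]
  P={1,5,6}:  v_{1} + v_{5} + v_{6} = v_{3} — sig = [3:1]
  P={2,5,6}:  v_{2} + v_{5} + v_{6} = v_{7} — sig = [3:1]
  P={3,4,7}:  v_{3} + v_{4} + v_{7} = v_{5} + v_{6} — sig = [3:1,1]

Signatures (|P|; sorted positive RHS coefficients), sorted:
    |P|=2: 1 collection, coeffs (1,1)
    |P|=3: 4 collections, coeffs (), (1), (1), (1,1)


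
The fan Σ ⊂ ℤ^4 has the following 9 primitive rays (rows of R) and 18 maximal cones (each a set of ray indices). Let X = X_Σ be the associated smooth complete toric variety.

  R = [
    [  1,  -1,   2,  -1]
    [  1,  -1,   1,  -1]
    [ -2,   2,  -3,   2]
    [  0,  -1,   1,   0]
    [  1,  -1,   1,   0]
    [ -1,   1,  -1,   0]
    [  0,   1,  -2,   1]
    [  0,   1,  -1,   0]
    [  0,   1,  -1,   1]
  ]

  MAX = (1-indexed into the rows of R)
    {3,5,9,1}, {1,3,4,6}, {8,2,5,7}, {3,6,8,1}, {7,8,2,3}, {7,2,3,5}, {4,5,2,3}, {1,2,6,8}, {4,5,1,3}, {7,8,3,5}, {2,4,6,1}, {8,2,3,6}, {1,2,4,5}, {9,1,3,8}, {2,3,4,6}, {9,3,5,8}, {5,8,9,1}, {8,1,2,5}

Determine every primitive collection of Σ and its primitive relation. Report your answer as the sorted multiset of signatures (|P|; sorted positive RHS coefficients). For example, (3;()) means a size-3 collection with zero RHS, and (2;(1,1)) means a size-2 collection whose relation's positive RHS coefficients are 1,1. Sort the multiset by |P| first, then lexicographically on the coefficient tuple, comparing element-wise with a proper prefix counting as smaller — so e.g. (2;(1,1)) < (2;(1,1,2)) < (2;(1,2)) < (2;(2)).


12 collections generate NE(X_Σ); each relation:

  • {4,8}:  v_{4} + v_{8} = 0  ⇒ sig = (2;())
  • {5,6}:  v_{5} + v_{6} = 0  ⇒ sig = (2;())
  • {1,7}:  v_{1} + v_{7} = v_{5} + v_{8}  ⇒ sig = (2;(1,1))
  • {2,9}:  v_{2} + v_{9} = v_{5} + v_{8}  ⇒ sig = (2;(1,1))
  • {4,7}:  v_{4} + v_{7} = v_{2} + v_{3} + v_{5}  ⇒ sig = (2;(1,1,1))
  • {4,9}:  v_{4} + v_{9} = v_{1} + v_{3} + v_{5}  ⇒ sig = (2;(1,1,1))
  • {6,7}:  v_{6} + v_{7} = v_{2} + v_{3} + v_{8}  ⇒ sig = (2;(1,1,1))
  • {6,9}:  v_{6} + v_{9} = v_{1} + v_{3} + v_{8}  ⇒ sig = (2;(1,1,1))
  • {7,9}:  v_{7} + v_{9} = v_{3} + 2·v_{5} + 2·v_{8}  ⇒ sig = (2;(1,2,2))
  • {1,2,3}:  v_{1} + v_{2} + v_{3} = 0  ⇒ sig = (3;())
  • {1,3,5,8}:  v_{1} + v_{3} + v_{5} + v_{8} = v_{9}  ⇒ sig = (4;(1))
  • {2,3,5,8}:  v_{2} + v_{3} + v_{5} + v_{8} = v_{7}  ⇒ sig = (4;(1))

so the primitive-relation signature multiset is
{ (2;()) ×2,  (2;(1,1)) ×2,  (2;(1,1,1)) ×4,  (2;(1,2,2)),  (3;()),  (4;(1)) ×2 }


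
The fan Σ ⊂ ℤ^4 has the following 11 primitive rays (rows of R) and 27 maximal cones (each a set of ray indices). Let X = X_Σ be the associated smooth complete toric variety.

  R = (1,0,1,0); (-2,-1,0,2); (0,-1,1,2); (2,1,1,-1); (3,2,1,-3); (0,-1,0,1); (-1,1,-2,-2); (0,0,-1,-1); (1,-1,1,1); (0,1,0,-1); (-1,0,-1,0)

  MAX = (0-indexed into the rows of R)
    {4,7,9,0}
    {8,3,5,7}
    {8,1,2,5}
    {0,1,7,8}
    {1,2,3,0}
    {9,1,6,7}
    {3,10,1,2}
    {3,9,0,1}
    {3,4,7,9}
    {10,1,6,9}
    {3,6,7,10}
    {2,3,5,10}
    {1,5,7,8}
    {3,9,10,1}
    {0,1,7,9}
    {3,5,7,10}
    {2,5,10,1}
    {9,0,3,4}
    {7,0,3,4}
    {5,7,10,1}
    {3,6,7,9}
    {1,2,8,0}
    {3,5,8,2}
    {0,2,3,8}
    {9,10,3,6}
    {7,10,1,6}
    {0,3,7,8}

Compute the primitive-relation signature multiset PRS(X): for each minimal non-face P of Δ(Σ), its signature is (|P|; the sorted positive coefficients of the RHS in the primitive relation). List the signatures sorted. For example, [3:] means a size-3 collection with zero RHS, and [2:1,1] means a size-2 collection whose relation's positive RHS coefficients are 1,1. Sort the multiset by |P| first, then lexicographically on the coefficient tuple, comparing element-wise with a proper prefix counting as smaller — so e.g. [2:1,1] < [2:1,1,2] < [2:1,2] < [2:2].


Σ has 23 primitive collections:

  • {0,10}:  v_{0} + v_{10} = 0  →  sig = [2:]
  • {5,9}:  v_{5} + v_{9} = 0  →  sig = [2:]
  • {0,5}:  v_{0} + v_{5} = v_{8}  →  sig = [2:1]
  • {2,6}:  v_{2} + v_{6} = v_{10}  →  sig = [2:1]
  • {2,7}:  v_{2} + v_{7} = v_{5}  →  sig = [2:1]
  • {6,8}:  v_{6} + v_{8} = v_{7}  →  sig = [2:1]
  • {8,9}:  v_{8} + v_{9} = v_{0}  →  sig = [2:1]
  • {8,10}:  v_{8} + v_{10} = v_{5}  →  sig = [2:1]
  • {0,6}:  v_{0} + v_{6} = v_{7} + v_{9}  →  sig = [2:1,1]
  • {1,4}:  v_{1} + v_{4} = v_{0} + v_{9}  →  sig = [2:1,1]
  • {2,4}:  v_{2} + v_{4} = v_{0} + v_{3}  →  sig = [2:1,1]
  • {2,9}:  v_{2} + v_{9} = v_{1} + v_{3}  →  sig = [2:1,1]
  • {5,6}:  v_{5} + v_{6} = v_{7} + v_{10}  →  sig = [2:1,1]
  • {4,5}:  v_{4} + v_{5} = v_{0} + v_{3} + v_{7}  →  sig = [2:1,1,1]
  • {4,10}:  v_{4} + v_{10} = v_{3} + v_{7} + v_{9}  →  sig = [2:1,1,1]
  • {4,8}:  v_{4} + v_{8} = 2·v_{0} + v_{3} + v_{7}  →  sig = [2:1,1,2]
  • {4,6}:  v_{4} + v_{6} = v_{3} + 2·v_{7} + 2·v_{9}  →  sig = [2:1,2,2]
  • {1,3,7}:  v_{1} + v_{3} + v_{7} = 0  →  sig = [3:]
  • {1,3,5}:  v_{1} + v_{3} + v_{5} = v_{2}  →  sig = [3:1]
  • {7,9,10}:  v_{7} + v_{9} + v_{10} = v_{6}  →  sig = [3:1]
  • {1,3,6}:  v_{1} + v_{3} + v_{6} = v_{9} + v_{10}  →  sig = [3:1,1]
  • {1,3,8}:  v_{1} + v_{3} + v_{8} = v_{0} + v_{2}  →  sig = [3:1,1]
  • {0,3,7,9}:  v_{0} + v_{3} + v_{7} + v_{9} = v_{4}  →  sig = [4:1]

Sorted signature multiset PRS(X):
    [2:]
    [2:]
    [2:1]
    [2:1]
    [2:1]
    [2:1]
    [2:1]
    [2:1]
    [2:1,1]
    [2:1,1]
    [2:1,1]
    [2:1,1]
    [2:1,1]
    [2:1,1,1]
    [2:1,1,1]
    [2:1,1,2]
    [2:1,2,2]
    [3:]
    [3:1]
    [3:1]
    [3:1,1]
    [3:1,1]
    [4:1]


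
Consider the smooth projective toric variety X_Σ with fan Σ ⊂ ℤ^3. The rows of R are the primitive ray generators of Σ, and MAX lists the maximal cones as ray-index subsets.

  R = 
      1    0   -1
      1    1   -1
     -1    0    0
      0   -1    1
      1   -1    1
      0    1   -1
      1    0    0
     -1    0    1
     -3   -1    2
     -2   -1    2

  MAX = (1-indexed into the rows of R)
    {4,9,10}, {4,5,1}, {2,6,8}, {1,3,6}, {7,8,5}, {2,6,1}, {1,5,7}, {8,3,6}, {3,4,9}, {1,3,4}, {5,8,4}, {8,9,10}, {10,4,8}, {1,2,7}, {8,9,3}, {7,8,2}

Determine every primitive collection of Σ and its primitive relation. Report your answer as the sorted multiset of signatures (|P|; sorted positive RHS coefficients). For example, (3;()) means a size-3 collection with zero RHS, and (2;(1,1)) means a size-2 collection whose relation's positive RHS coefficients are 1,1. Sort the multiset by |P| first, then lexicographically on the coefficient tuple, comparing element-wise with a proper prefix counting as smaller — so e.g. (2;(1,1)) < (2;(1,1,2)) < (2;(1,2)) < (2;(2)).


Σ has 23 primitive collections:

  P={1,8}:  v_{1} + v_{8} = 0 ; sig = (2;())
  P={3,7}:  v_{3} + v_{7} = 0 ; sig = (2;())
  P={4,6}:  v_{4} + v_{6} = 0 ; sig = (2;())
  P={2,3}:  v_{2} + v_{3} = v_{6} ; sig = (2;(1))
  P={2,4}:  v_{2} + v_{4} = v_{7} ; sig = (2;(1))
  P={2,10}:  v_{2} + v_{10} = v_{8} ; sig = (2;(1))
  P={3,5}:  v_{3} + v_{5} = v_{4} ; sig = (2;(1))
  P={3,10}:  v_{3} + v_{10} = v_{9} ; sig = (2;(1))
  P={4,7}:  v_{4} + v_{7} = v_{5} ; sig = (2;(1))
  P={5,6}:  v_{5} + v_{6} = v_{7} ; sig = (2;(1))
  P={6,7}:  v_{6} + v_{7} = v_{2} ; sig = (2;(1))
  P={7,9}:  v_{7} + v_{9} = v_{10} ; sig = (2;(1))
  P={1,10}:  v_{1} + v_{10} = v_{3} + v_{4} ; sig = (2;(1,1))
  P={2,9}:  v_{2} + v_{9} = v_{3} + v_{8} ; sig = (2;(1,1))
  P={5,9}:  v_{5} + v_{9} = v_{4} + v_{10} ; sig = (2;(1,1))
  P={6,10}:  v_{6} + v_{10} = v_{3} + v_{8} ; sig = (2;(1,1))
  P={7,10}:  v_{7} + v_{10} = v_{4} + v_{8} ; sig = (2;(1,1))
  P={1,9}:  v_{1} + v_{9} = 2·v_{3} + v_{4} ; sig = (2;(1,2))
  P={5,10}:  v_{5} + v_{10} = 2·v_{4} + v_{8} ; sig = (2;(1,2))
  P={6,9}:  v_{6} + v_{9} = 2·v_{3} + v_{8} ; sig = (2;(1,2))
  P={2,5}:  v_{2} + v_{5} = 2·v_{7} ; sig = (2;(2))
  P={3,4,8}:  v_{3} + v_{4} + v_{8} = v_{10} ; sig = (3;(1))
  P={4,8,9}:  v_{4} + v_{8} + v_{9} = 2·v_{10} ; sig = (3;(2))

so the primitive-relation signature multiset is
[(2;()), (2;()), (2;()), (2;(1)), (2;(1)), (2;(1)), (2;(1)), (2;(1)), (2;(1)), (2;(1)), (2;(1)), (2;(1)), (2;(1,1)), (2;(1,1)), (2;(1,1)), (2;(1,1)), (2;(1,1)), (2;(1,2)), (2;(1,2)), (2;(1,2)), (2;(2)), (3;(1)), (3;(2))]


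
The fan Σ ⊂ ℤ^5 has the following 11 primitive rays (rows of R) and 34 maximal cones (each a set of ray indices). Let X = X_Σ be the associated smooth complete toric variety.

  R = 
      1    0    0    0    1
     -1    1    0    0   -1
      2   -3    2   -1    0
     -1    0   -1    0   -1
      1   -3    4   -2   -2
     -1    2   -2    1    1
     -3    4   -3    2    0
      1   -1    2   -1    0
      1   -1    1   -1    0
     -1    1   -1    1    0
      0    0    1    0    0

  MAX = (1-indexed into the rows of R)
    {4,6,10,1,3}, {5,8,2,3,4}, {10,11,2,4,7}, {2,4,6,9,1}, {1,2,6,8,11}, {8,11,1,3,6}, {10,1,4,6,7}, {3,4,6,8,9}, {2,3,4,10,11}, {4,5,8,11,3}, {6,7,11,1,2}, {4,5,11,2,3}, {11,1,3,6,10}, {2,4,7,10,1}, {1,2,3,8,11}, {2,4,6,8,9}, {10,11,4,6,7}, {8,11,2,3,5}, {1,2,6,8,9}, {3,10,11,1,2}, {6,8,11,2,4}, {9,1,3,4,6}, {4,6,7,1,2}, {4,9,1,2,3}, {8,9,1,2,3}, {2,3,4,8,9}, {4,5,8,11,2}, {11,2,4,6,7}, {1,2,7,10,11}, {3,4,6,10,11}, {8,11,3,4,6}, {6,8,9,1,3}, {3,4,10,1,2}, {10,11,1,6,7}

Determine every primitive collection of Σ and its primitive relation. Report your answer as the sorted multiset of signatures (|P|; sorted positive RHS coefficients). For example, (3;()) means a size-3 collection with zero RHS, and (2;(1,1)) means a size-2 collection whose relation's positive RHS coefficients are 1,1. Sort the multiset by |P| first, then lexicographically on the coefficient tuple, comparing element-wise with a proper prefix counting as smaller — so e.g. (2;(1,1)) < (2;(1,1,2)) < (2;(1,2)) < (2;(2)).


Δ(Σ) — 11 vertices, 16 min non-faces:

  P={9,10}:  v_{9} + v_{10} = 0 ; sig = (2;())
  P={3,7}:  v_{3} + v_{7} = v_{10} ; sig = (2;(1))
  P={8,10}:  v_{8} + v_{10} = v_{11} ; sig = (2;(1))
  P={9,11}:  v_{9} + v_{11} = v_{8} ; sig = (2;(1))
  P={7,9}:  v_{7} + v_{9} = v_{2} + v_{6} ; sig = (2;(1,1))
  P={1,5}:  v_{1} + v_{5} = v_{2} + v_{3} + v_{8} ; sig = (2;(1,1,1))
  P={5,6}:  v_{5} + v_{6} = v_{4} + v_{8} + v_{11} ; sig = (2;(1,1,1))
  P={7,8}:  v_{7} + v_{8} = v_{2} + v_{6} + v_{11} ; sig = (2;(1,1,1))
  P={5,9}:  v_{5} + v_{9} = v_{2} + v_{3} + v_{4} + 2·v_{8} ; sig = (2;(1,1,1,2))
  P={5,10}:  v_{5} + v_{10} = v_{2} + v_{3} + v_{4} + 2·v_{11} ; sig = (2;(1,1,1,2))
  P={5,7}:  v_{5} + v_{7} = v_{2} + v_{4} + 2·v_{11} ; sig = (2;(1,1,2))
  P={1,4,11}:  v_{1} + v_{4} + v_{11} = 0 ; sig = (3;())
  P={2,3,6}:  v_{2} + v_{3} + v_{6} = 0 ; sig = (3;())
  P={1,4,8}:  v_{1} + v_{4} + v_{8} = v_{9} ; sig = (3;(1))
  P={2,6,10}:  v_{2} + v_{6} + v_{10} = v_{7} ; sig = (3;(1))
  P={2,3,4,8,11}:  v_{2} + v_{3} + v_{4} + v_{8} + v_{11} = v_{5} ; sig = (5;(1))

so the primitive-relation signature multiset is
    (2;())
    (2;(1))
    (2;(1))
    (2;(1))
    (2;(1,1))
    (2;(1,1,1))
    (2;(1,1,1))
    (2;(1,1,1))
    (2;(1,1,1,2))
    (2;(1,1,1,2))
    (2;(1,1,2))
    (3;())
    (3;())
    (3;(1))
    (3;(1))
    (5;(1))


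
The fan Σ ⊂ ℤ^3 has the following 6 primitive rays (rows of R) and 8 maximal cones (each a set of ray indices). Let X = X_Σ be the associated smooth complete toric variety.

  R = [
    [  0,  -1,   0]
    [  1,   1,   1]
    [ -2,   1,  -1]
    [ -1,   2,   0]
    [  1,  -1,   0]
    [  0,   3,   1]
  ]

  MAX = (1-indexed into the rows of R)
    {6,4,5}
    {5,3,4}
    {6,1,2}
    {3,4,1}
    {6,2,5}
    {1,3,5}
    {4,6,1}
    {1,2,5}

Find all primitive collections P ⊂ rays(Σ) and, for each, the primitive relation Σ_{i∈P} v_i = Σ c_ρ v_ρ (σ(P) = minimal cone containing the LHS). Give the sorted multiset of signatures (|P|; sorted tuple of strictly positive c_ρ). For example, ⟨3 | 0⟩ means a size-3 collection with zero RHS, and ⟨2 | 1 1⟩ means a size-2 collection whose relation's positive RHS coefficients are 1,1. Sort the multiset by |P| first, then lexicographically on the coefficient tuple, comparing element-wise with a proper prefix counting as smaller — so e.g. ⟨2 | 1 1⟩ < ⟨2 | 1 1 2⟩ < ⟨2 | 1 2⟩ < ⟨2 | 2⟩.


Minimal non-faces — 5 found among 6 rays, 8 max cones:

  • {2,3}:  v_{2} + v_{3} = v_{4}  ⟹  sig = ⟨2 | 1⟩
  • {2,4}:  v_{2} + v_{4} = v_{6}  ⟹  sig = ⟨2 | 1⟩
  • {3,6}:  v_{3} + v_{6} = 2·v_{4}  ⟹  sig = ⟨2 | 2⟩
  • {1,4,5}:  v_{1} + v_{4} + v_{5} = 0  ⟹  sig = ⟨3 | 0⟩
  • {1,5,6}:  v_{1} + v_{5} + v_{6} = v_{2}  ⟹  sig = ⟨3 | 1⟩

Hence PRS(X_Σ) =
{ ⟨2 | 1⟩ ×2,  ⟨2 | 2⟩,  ⟨3 | 0⟩,  ⟨3 | 1⟩ }


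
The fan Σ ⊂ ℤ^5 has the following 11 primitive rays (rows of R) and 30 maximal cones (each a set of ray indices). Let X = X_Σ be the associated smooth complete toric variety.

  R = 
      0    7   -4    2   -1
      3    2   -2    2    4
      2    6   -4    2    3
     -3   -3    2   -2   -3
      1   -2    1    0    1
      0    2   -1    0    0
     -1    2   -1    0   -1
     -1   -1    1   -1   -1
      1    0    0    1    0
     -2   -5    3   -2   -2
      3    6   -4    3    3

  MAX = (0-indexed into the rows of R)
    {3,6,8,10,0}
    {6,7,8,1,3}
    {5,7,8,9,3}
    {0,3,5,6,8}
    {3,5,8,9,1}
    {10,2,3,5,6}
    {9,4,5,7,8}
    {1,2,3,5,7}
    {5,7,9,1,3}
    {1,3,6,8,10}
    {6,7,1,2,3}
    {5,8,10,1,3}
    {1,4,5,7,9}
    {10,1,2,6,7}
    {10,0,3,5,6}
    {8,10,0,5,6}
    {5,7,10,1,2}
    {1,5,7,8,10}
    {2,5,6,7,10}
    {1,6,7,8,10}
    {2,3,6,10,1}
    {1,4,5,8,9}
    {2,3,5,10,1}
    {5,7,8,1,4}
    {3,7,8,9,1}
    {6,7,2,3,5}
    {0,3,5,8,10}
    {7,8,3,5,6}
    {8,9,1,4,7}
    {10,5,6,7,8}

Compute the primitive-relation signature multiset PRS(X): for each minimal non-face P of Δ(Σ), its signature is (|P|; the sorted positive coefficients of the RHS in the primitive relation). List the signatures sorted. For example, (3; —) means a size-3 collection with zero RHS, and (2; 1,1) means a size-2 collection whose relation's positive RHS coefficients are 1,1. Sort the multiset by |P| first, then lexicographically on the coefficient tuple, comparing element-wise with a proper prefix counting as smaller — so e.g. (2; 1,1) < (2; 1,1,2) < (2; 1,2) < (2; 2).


18 minimal non-faces of Δ(Σ) (on 11 rays):

  {4,6}:  v_{4} + v_{6} = 0  ⇒ sig = (2; —)
  {2,8}:  v_{2} + v_{8} = v_{10}  ⇒ sig = (2; 1)
  {3,4}:  v_{3} + v_{4} = v_{9}  ⇒ sig = (2; 1)
  {6,9}:  v_{6} + v_{9} = v_{3}  ⇒ sig = (2; 1)
  {2,4}:  v_{2} + v_{4} = v_{1} + v_{5}  ⇒ sig = (2; 1,1)
  {2,9}:  v_{2} + v_{9} = v_{1} + v_{3} + v_{5}  ⇒ sig = (2; 1,1,1)
  {4,10}:  v_{4} + v_{10} = v_{1} + v_{5} + v_{8}  ⇒ sig = (2; 1,1,1)
  {0,4}:  v_{0} + v_{4} = v_{3} + v_{5} + v_{8} + v_{10}  ⇒ sig = (2; 1,1,1,1)
  {9,10}:  v_{9} + v_{10} = v_{1} + v_{3} + v_{5} + v_{8}  ⇒ sig = (2; 1,1,1,1)
  {0,2}:  v_{0} + v_{2} = v_{3} + v_{5} + v_{6} + 2·v_{10}  ⇒ sig = (2; 1,1,1,2)
  {0,9}:  v_{0} + v_{9} = 2·v_{3} + v_{5} + v_{8} + v_{10}  ⇒ sig = (2; 1,1,1,2)
  {0,7}:  v_{0} + v_{7} = v_{5} + 2·v_{6} + v_{8}  ⇒ sig = (2; 1,1,2)
  {0,1}:  v_{0} + v_{1} = v_{3} + 2·v_{10}  ⇒ sig = (2; 1,2)
  {1,5,6}:  v_{1} + v_{5} + v_{6} = v_{2}  ⇒ sig = (3; 1)
  {3,7,10}:  v_{3} + v_{7} + v_{10} = v_{6}  ⇒ sig = (3; 1)
  {1,3,5,7,8}:  v_{1} + v_{3} + v_{5} + v_{7} + v_{8} = 0  ⇒ sig = (5; —)
  {1,5,7,8,9}:  v_{1} + v_{5} + v_{7} + v_{8} + v_{9} = v_{4}  ⇒ sig = (5; 1)
  {3,5,6,8,10}:  v_{3} + v_{5} + v_{6} + v_{8} + v_{10} = v_{0}  ⇒ sig = (5; 1)

Sorted signature multiset PRS(X):
[(2; —), (2; 1), (2; 1), (2; 1), (2; 1,1), (2; 1,1,1), (2; 1,1,1), (2; 1,1,1,1), (2; 1,1,1,1), (2; 1,1,1,2), (2; 1,1,1,2), (2; 1,1,2), (2; 1,2), (3; 1), (3; 1), (5; —), (5; 1), (5; 1)]


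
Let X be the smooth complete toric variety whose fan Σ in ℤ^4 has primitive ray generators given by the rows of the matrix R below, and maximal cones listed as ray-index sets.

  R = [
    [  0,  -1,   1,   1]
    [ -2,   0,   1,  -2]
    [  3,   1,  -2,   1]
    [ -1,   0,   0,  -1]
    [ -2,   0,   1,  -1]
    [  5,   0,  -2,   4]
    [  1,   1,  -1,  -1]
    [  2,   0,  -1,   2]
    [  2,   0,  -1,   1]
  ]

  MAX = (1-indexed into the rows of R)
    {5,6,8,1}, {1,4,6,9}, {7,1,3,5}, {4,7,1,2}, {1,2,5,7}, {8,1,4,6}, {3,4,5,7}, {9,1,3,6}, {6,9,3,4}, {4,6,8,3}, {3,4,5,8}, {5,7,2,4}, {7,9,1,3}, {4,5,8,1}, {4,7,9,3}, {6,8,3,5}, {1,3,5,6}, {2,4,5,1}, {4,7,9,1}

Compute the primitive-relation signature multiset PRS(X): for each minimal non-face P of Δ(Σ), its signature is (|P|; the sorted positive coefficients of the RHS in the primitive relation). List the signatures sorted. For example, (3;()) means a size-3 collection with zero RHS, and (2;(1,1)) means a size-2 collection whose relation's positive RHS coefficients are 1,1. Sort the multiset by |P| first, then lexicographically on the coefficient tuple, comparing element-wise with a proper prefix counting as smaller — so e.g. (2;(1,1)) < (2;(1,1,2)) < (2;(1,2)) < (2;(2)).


12 minimal non-faces of Δ(Σ) (on 9 rays):

  P={2,8}:  v_{2} + v_{8} = 0 ; sig = (2;())
  P={5,9}:  v_{5} + v_{9} = 0 ; sig = (2;())
  P={2,3}:  v_{2} + v_{3} = v_{7} ; sig = (2;(1))
  P={7,8}:  v_{7} + v_{8} = v_{3} ; sig = (2;(1))
  P={2,6}:  v_{2} + v_{6} = v_{1} + v_{3} ; sig = (2;(1,1))
  P={8,9}:  v_{8} + v_{9} = v_{4} + v_{6} ; sig = (2;(1,1))
  P={2,9}:  v_{2} + v_{9} = v_{1} + v_{4} + v_{7} ; sig = (2;(1,1,1))
  P={6,7}:  v_{6} + v_{7} = v_{1} + 2·v_{3} ; sig = (2;(1,2))
  P={1,3,4}:  v_{1} + v_{3} + v_{4} = v_{9} ; sig = (3;(1))
  P={1,3,8}:  v_{1} + v_{3} + v_{8} = v_{6} ; sig = (3;(1))
  P={4,5,6}:  v_{4} + v_{5} + v_{6} = v_{8} ; sig = (3;(1))
  P={1,4,5,7}:  v_{1} + v_{4} + v_{5} + v_{7} = v_{2} ; sig = (4;(1))

Sorted signature multiset PRS(X):
{ (2;()) ×2,  (2;(1)) ×2,  (2;(1,1)) ×2,  (2;(1,1,1)),  (2;(1,2)),  (3;(1)) ×3,  (4;(1)) }


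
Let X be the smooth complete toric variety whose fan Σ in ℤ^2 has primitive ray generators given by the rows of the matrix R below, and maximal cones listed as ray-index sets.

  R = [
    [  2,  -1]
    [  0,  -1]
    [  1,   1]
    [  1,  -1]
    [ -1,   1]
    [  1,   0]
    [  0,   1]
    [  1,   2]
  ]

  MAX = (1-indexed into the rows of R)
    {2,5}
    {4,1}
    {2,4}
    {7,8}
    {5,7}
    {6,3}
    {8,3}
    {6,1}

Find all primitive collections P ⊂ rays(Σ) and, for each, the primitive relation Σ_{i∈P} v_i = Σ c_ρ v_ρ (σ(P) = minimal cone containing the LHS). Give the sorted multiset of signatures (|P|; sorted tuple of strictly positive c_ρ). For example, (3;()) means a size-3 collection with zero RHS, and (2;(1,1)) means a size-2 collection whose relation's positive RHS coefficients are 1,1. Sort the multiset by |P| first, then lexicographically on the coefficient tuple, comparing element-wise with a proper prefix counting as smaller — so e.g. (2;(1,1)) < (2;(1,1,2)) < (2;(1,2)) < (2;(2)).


20 collections generate NE(X_Σ); each relation:

  • {2,7}:  v_{2} + v_{7} = 0  ⇒ sig = (2;())
  • {4,5}:  v_{4} + v_{5} = 0  ⇒ sig = (2;())
  • {1,5}:  v_{1} + v_{5} = v_{6}  ⇒ sig = (2;(1))
  • {2,3}:  v_{2} + v_{3} = v_{6}  ⇒ sig = (2;(1))
  • {2,6}:  v_{2} + v_{6} = v_{4}  ⇒ sig = (2;(1))
  • {2,8}:  v_{2} + v_{8} = v_{3}  ⇒ sig = (2;(1))
  • {3,7}:  v_{3} + v_{7} = v_{8}  ⇒ sig = (2;(1))
  • {4,6}:  v_{4} + v_{6} = v_{1}  ⇒ sig = (2;(1))
  • {4,7}:  v_{4} + v_{7} = v_{6}  ⇒ sig = (2;(1))
  • {5,6}:  v_{5} + v_{6} = v_{7}  ⇒ sig = (2;(1))
  • {6,7}:  v_{6} + v_{7} = v_{3}  ⇒ sig = (2;(1))
  • {4,8}:  v_{4} + v_{8} = v_{3} + v_{6}  ⇒ sig = (2;(1,1))
  • {1,8}:  v_{1} + v_{8} = v_{3} + 2·v_{6}  ⇒ sig = (2;(1,2))
  • {1,2}:  v_{1} + v_{2} = 2·v_{4}  ⇒ sig = (2;(2))
  • {1,7}:  v_{1} + v_{7} = 2·v_{6}  ⇒ sig = (2;(2))
  • {3,4}:  v_{3} + v_{4} = 2·v_{6}  ⇒ sig = (2;(2))
  • {3,5}:  v_{3} + v_{5} = 2·v_{7}  ⇒ sig = (2;(2))
  • {6,8}:  v_{6} + v_{8} = 2·v_{3}  ⇒ sig = (2;(2))
  • {1,3}:  v_{1} + v_{3} = 3·v_{6}  ⇒ sig = (2;(3))
  • {5,8}:  v_{5} + v_{8} = 3·v_{7}  ⇒ sig = (2;(3))

Hence PRS(X_Σ) =
[(2;()), (2;()), (2;(1)), (2;(1)), (2;(1)), (2;(1)), (2;(1)), (2;(1)), (2;(1)), (2;(1)), (2;(1)), (2;(1,1)), (2;(1,2)), (2;(2)), (2;(2)), (2;(2)), (2;(2)), (2;(2)), (2;(3)), (2;(3))]


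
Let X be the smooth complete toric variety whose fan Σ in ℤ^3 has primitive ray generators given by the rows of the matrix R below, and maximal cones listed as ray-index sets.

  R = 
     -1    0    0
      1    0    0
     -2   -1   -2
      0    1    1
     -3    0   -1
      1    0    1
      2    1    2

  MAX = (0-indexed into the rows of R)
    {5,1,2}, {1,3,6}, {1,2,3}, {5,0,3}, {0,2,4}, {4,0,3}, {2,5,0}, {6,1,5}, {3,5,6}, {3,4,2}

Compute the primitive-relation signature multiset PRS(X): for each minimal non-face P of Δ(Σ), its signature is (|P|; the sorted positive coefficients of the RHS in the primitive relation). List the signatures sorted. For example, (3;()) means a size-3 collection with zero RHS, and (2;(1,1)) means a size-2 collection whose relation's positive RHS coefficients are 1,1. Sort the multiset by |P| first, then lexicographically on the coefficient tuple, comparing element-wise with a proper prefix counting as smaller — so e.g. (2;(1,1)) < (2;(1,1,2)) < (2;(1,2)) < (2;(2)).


The 9 primitive collections of Σ (r=7, n=3):

  P={0,1}:  v_{0} + v_{1} = 0  ⟹  sig = (2;())
  P={2,6}:  v_{2} + v_{6} = 0  ⟹  sig = (2;())
  P={0,6}:  v_{0} + v_{6} = v_{3} + v_{5}  ⟹  sig = (2;(1,1))
  P={1,4}:  v_{1} + v_{4} = v_{2} + v_{3}  ⟹  sig = (2;(1,1))
  P={4,6}:  v_{4} + v_{6} = v_{0} + v_{3}  ⟹  sig = (2;(1,1))
  P={4,5}:  v_{4} + v_{5} = 2·v_{0}  ⟹  sig = (2;(2))
  P={0,2,3}:  v_{0} + v_{2} + v_{3} = v_{4}  ⟹  sig = (3;(1))
  P={1,3,5}:  v_{1} + v_{3} + v_{5} = v_{6}  ⟹  sig = (3;(1))
  P={2,3,5}:  v_{2} + v_{3} + v_{5} = v_{0}  ⟹  sig = (3;(1))

Sorted signature multiset PRS(X):
    |P|=2: 6 collections, coeffs (), (), (1,1), (1,1), (1,1), (2)
    |P|=3: 3 collections, coeffs (1), (1), (1)


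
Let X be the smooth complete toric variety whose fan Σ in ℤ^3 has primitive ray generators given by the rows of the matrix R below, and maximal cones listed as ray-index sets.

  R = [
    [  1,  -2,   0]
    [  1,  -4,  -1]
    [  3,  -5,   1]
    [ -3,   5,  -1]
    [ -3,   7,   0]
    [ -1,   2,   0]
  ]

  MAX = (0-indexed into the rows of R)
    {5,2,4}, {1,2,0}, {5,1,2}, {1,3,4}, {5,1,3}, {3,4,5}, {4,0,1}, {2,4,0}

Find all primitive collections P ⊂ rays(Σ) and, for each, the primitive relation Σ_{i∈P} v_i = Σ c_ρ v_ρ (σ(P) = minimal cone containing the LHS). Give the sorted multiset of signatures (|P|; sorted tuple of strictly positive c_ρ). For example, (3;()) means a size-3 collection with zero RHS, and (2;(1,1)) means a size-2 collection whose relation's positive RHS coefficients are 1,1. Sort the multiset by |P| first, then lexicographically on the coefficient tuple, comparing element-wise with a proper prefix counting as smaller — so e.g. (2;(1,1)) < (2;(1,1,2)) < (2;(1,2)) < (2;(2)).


The 5 primitive collections of Σ (r=6, n=3):

  {0,5}:  v_{0} + v_{5} = 0 ; sig = (2;())
  {2,3}:  v_{2} + v_{3} = 0 ; sig = (2;())
  {0,3}:  v_{0} + v_{3} = v_{1} + v_{4} ; sig = (2;(1,1))
  {1,2,4}:  v_{1} + v_{2} + v_{4} = v_{0} ; sig = (3;(1))
  {1,4,5}:  v_{1} + v_{4} + v_{5} = v_{3} ; sig = (3;(1))

Hence PRS(X_Σ) =
    |P|=2: 3 collections, coeffs (), (), (1,1)
    |P|=3: 2 collections, coeffs (1), (1)


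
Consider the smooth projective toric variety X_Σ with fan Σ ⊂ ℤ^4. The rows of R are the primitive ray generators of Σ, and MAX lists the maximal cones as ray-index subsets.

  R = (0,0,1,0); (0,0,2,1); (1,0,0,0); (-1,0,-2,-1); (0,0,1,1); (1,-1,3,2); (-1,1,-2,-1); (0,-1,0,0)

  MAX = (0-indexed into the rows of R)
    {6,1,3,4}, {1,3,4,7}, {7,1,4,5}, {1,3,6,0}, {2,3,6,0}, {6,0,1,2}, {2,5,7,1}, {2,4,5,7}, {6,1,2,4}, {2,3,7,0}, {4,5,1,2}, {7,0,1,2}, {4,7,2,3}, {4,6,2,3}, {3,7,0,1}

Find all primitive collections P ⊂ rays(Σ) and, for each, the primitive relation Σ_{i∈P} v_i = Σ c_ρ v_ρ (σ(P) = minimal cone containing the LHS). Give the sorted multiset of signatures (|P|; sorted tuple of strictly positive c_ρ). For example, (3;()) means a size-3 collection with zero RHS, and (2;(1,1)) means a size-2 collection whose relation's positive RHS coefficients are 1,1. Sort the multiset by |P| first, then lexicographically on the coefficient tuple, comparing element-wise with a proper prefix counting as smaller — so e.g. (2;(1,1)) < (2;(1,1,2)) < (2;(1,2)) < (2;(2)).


7 collections generate NE(X_Σ); each relation:

  • {0,4}:  v_{0} + v_{4} = v_{1}  so sig = (2;(1))
  • {5,6}:  v_{5} + v_{6} = v_{4}  so sig = (2;(1))
  • {6,7}:  v_{6} + v_{7} = v_{3}  so sig = (2;(1))
  • {3,5}:  v_{3} + v_{5} = v_{4} + v_{7}  so sig = (2;(1,1))
  • {0,5}:  v_{0} + v_{5} = 2·v_{1} + v_{2} + v_{7}  so sig = (2;(1,1,2))
  • {1,2,3}:  v_{1} + v_{2} + v_{3} = 0  so sig = (3;())
  • {1,2,4,7}:  v_{1} + v_{2} + v_{4} + v_{7} = v_{5}  so sig = (4;(1))

so the primitive-relation signature multiset is
{ (2;(1)) ×3,  (2;(1,1)),  (2;(1,1,2)),  (3;()),  (4;(1)) }


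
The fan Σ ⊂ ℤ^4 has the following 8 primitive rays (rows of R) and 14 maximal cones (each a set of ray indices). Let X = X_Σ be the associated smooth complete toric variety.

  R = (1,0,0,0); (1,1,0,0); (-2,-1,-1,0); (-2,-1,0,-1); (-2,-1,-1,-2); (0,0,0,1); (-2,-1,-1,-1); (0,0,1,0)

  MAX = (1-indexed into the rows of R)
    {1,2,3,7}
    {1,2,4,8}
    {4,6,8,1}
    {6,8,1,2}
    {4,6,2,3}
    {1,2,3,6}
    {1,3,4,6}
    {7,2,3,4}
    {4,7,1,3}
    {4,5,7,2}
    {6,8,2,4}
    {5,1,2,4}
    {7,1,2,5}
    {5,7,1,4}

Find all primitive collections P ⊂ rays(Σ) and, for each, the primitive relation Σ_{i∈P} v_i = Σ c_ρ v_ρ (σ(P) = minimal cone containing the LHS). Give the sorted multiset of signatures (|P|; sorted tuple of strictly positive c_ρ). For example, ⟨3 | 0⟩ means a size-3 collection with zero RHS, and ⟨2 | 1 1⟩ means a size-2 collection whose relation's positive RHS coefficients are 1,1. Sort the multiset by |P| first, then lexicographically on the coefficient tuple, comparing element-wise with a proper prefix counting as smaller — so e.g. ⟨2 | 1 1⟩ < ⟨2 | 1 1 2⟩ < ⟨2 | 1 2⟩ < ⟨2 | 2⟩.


9 collections generate NE(X_Σ); each relation:

  P={5,6}:  v_{5} + v_{6} = v_{7}  →  sig = ⟨2 | 1⟩
  P={6,7}:  v_{6} + v_{7} = v_{3}  →  sig = ⟨2 | 1⟩
  P={7,8}:  v_{7} + v_{8} = v_{4}  →  sig = ⟨2 | 1⟩
  P={3,8}:  v_{3} + v_{8} = v_{4} + v_{6}  →  sig = ⟨2 | 1 1⟩
  P={5,8}:  v_{5} + v_{8} = v_{1} + v_{2} + 2·v_{4}  →  sig = ⟨2 | 1 1 2⟩
  P={3,5}:  v_{3} + v_{5} = 2·v_{7}  →  sig = ⟨2 | 2⟩
  P={1,2,4,6}:  v_{1} + v_{2} + v_{4} + v_{6} = 0  →  sig = ⟨4 | 0⟩
  P={1,2,3,4}:  v_{1} + v_{2} + v_{3} + v_{4} = v_{7}  →  sig = ⟨4 | 1⟩
  P={1,2,4,7}:  v_{1} + v_{2} + v_{4} + v_{7} = v_{5}  →  sig = ⟨4 | 1⟩

Hence PRS(X_Σ) =
{ ⟨2 | 1⟩ ×3,  ⟨2 | 1 1⟩,  ⟨2 | 1 1 2⟩,  ⟨2 | 2⟩,  ⟨4 | 0⟩,  ⟨4 | 1⟩ ×2 }


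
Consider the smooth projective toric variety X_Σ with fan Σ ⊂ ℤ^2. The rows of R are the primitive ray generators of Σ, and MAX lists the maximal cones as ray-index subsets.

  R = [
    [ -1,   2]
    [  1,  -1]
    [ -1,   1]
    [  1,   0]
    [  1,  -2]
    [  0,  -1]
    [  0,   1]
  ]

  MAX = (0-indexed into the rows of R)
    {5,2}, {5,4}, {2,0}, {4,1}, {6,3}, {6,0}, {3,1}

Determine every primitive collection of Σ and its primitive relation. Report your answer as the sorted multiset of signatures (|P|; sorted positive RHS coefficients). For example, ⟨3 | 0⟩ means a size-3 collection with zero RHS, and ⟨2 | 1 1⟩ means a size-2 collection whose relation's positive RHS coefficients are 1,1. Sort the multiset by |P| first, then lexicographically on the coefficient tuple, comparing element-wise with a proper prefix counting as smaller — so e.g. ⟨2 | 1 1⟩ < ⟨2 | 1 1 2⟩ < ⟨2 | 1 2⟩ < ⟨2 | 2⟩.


|primitive collections| = 14. Relations:

  • {0,4}:  v_{0} + v_{4} = 0  ⇒ sig = ⟨2 | 0⟩
  • {1,2}:  v_{1} + v_{2} = 0  ⇒ sig = ⟨2 | 0⟩
  • {5,6}:  v_{5} + v_{6} = 0  ⇒ sig = ⟨2 | 0⟩
  • {0,1}:  v_{0} + v_{1} = v_{6}  ⇒ sig = ⟨2 | 1⟩
  • {0,5}:  v_{0} + v_{5} = v_{2}  ⇒ sig = ⟨2 | 1⟩
  • {1,5}:  v_{1} + v_{5} = v_{4}  ⇒ sig = ⟨2 | 1⟩
  • {1,6}:  v_{1} + v_{6} = v_{3}  ⇒ sig = ⟨2 | 1⟩
  • {2,3}:  v_{2} + v_{3} = v_{6}  ⇒ sig = ⟨2 | 1⟩
  • {2,4}:  v_{2} + v_{4} = v_{5}  ⇒ sig = ⟨2 | 1⟩
  • {2,6}:  v_{2} + v_{6} = v_{0}  ⇒ sig = ⟨2 | 1⟩
  • {3,5}:  v_{3} + v_{5} = v_{1}  ⇒ sig = ⟨2 | 1⟩
  • {4,6}:  v_{4} + v_{6} = v_{1}  ⇒ sig = ⟨2 | 1⟩
  • {0,3}:  v_{0} + v_{3} = 2·v_{6}  ⇒ sig = ⟨2 | 2⟩
  • {3,4}:  v_{3} + v_{4} = 2·v_{1}  ⇒ sig = ⟨2 | 2⟩

Signatures (|P|; sorted positive RHS coefficients), sorted:
{ ⟨2 | 0⟩ ×3,  ⟨2 | 1⟩ ×9,  ⟨2 | 2⟩ ×2 }


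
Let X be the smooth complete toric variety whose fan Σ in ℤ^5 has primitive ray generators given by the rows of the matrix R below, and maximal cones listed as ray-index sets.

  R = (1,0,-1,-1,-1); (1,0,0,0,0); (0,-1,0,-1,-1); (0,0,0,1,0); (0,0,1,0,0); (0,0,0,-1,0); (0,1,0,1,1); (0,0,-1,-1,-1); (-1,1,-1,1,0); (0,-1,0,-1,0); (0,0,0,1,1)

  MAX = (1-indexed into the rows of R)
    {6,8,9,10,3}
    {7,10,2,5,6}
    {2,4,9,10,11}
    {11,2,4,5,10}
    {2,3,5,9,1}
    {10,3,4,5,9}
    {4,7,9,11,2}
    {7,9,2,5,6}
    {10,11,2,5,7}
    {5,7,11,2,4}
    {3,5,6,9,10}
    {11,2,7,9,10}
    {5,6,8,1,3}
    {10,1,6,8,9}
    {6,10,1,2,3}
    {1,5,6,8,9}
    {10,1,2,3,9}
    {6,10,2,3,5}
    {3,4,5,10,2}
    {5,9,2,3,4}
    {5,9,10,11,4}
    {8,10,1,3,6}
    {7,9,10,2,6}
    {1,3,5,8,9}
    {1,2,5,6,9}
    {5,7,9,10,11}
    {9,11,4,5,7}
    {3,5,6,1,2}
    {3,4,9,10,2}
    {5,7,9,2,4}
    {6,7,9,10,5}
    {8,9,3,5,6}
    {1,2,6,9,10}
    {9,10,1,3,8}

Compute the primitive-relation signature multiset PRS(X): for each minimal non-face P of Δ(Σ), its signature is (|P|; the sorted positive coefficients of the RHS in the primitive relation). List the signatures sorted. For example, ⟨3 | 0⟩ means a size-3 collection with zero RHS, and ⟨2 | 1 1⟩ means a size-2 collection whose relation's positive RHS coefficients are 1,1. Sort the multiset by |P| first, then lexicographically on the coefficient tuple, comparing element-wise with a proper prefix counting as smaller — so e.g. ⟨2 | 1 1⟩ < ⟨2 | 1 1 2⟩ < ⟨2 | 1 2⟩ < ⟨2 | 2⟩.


The 18 primitive collections of Σ (r=11, n=5):

  {3,7}:  v_{3} + v_{7} = 0 — sig = ⟨2 | 0⟩
  {4,6}:  v_{4} + v_{6} = 0 — sig = ⟨2 | 0⟩
  {2,8}:  v_{2} + v_{8} = v_{1} — sig = ⟨2 | 1⟩
  {3,11}:  v_{3} + v_{11} = v_{4} + v_{10} — sig = ⟨2 | 1 1⟩
  {6,11}:  v_{6} + v_{11} = v_{7} + v_{10} — sig = ⟨2 | 1 1⟩
  {4,8}:  v_{4} + v_{8} = v_{2} + v_{3} + v_{9} — sig = ⟨2 | 1 1 1⟩
  {7,8}:  v_{7} + v_{8} = v_{2} + v_{6} + v_{9} — sig = ⟨2 | 1 1 1⟩
  {8,11}:  v_{8} + v_{11} = v_{2} + v_{9} + v_{10} — sig = ⟨2 | 1 1 1⟩
  {1,4}:  v_{1} + v_{4} = 2·v_{2} + v_{3} + v_{9} — sig = ⟨2 | 1 1 2⟩
  {1,7}:  v_{1} + v_{7} = 2·v_{2} + v_{6} + v_{9} — sig = ⟨2 | 1 1 2⟩
  {1,11}:  v_{1} + v_{11} = 2·v_{2} + v_{9} + v_{10} — sig = ⟨2 | 1 1 2⟩
  {4,7,10}:  v_{4} + v_{7} + v_{10} = v_{11} — sig = ⟨3 | 1⟩
  {5,8,10}:  v_{5} + v_{8} + v_{10} = v_{3} + v_{6} — sig = ⟨3 | 1 1⟩
  {1,5,10}:  v_{1} + v_{5} + v_{10} = v_{2} + v_{3} + v_{6} — sig = ⟨3 | 1 1 1⟩
  {2,5,9,10}:  v_{2} + v_{5} + v_{9} + v_{10} = 0 — sig = ⟨4 | 0⟩
  {2,3,6,9}:  v_{2} + v_{3} + v_{6} + v_{9} = v_{8} — sig = ⟨4 | 1⟩
  {2,5,9,11}:  v_{2} + v_{5} + v_{9} + v_{11} = v_{4} + v_{7} — sig = ⟨4 | 1 1⟩
  {1,3,6,9}:  v_{1} + v_{3} + v_{6} + v_{9} = 2·v_{8} — sig = ⟨4 | 2⟩

Signatures (|P|; sorted positive RHS coefficients), sorted:
    ⟨2 | 0⟩
    ⟨2 | 0⟩
    ⟨2 | 1⟩
    ⟨2 | 1 1⟩
    ⟨2 | 1 1⟩
    ⟨2 | 1 1 1⟩
    ⟨2 | 1 1 1⟩
    ⟨2 | 1 1 1⟩
    ⟨2 | 1 1 2⟩
    ⟨2 | 1 1 2⟩
    ⟨2 | 1 1 2⟩
    ⟨3 | 1⟩
    ⟨3 | 1 1⟩
    ⟨3 | 1 1 1⟩
    ⟨4 | 0⟩
    ⟨4 | 1⟩
    ⟨4 | 1 1⟩
    ⟨4 | 2⟩


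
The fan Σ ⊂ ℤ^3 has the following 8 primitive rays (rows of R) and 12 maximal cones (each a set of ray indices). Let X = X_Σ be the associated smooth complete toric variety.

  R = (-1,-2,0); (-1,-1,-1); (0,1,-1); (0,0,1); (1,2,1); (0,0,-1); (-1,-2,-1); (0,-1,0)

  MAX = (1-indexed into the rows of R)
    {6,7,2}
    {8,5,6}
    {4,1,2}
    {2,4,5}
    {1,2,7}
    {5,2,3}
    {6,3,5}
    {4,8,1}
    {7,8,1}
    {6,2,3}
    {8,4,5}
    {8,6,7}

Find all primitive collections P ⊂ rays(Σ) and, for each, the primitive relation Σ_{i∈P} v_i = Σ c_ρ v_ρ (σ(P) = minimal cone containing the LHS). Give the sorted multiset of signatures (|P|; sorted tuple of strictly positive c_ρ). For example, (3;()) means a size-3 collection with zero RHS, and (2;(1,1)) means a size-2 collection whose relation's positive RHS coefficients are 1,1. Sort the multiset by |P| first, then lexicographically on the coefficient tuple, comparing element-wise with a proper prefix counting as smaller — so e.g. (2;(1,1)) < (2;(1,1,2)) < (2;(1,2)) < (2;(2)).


The 11 primitive collections of Σ (r=8, n=3):

  P = {4,6}:  v_{4} + v_{6} = 0  ⟹  sig = (2;())
  P = {5,7}:  v_{5} + v_{7} = 0  ⟹  sig = (2;())
  P = {1,3}:  v_{1} + v_{3} = v_{2}  ⟹  sig = (2;(1))
  P = {1,5}:  v_{1} + v_{5} = v_{4}  ⟹  sig = (2;(1))
  P = {1,6}:  v_{1} + v_{6} = v_{7}  ⟹  sig = (2;(1))
  P = {2,8}:  v_{2} + v_{8} = v_{7}  ⟹  sig = (2;(1))
  P = {3,8}:  v_{3} + v_{8} = v_{6}  ⟹  sig = (2;(1))
  P = {4,7}:  v_{4} + v_{7} = v_{1}  ⟹  sig = (2;(1))
  P = {3,4}:  v_{3} + v_{4} = v_{2} + v_{5}  ⟹  sig = (2;(1,1))
  P = {3,7}:  v_{3} + v_{7} = v_{2} + v_{6}  ⟹  sig = (2;(1,1))
  P = {2,5,6}:  v_{2} + v_{5} + v_{6} = v_{3}  ⟹  sig = (3;(1))

so the primitive-relation signature multiset is
[(2;()), (2;()), (2;(1)), (2;(1)), (2;(1)), (2;(1)), (2;(1)), (2;(1)), (2;(1,1)), (2;(1,1)), (3;(1))]


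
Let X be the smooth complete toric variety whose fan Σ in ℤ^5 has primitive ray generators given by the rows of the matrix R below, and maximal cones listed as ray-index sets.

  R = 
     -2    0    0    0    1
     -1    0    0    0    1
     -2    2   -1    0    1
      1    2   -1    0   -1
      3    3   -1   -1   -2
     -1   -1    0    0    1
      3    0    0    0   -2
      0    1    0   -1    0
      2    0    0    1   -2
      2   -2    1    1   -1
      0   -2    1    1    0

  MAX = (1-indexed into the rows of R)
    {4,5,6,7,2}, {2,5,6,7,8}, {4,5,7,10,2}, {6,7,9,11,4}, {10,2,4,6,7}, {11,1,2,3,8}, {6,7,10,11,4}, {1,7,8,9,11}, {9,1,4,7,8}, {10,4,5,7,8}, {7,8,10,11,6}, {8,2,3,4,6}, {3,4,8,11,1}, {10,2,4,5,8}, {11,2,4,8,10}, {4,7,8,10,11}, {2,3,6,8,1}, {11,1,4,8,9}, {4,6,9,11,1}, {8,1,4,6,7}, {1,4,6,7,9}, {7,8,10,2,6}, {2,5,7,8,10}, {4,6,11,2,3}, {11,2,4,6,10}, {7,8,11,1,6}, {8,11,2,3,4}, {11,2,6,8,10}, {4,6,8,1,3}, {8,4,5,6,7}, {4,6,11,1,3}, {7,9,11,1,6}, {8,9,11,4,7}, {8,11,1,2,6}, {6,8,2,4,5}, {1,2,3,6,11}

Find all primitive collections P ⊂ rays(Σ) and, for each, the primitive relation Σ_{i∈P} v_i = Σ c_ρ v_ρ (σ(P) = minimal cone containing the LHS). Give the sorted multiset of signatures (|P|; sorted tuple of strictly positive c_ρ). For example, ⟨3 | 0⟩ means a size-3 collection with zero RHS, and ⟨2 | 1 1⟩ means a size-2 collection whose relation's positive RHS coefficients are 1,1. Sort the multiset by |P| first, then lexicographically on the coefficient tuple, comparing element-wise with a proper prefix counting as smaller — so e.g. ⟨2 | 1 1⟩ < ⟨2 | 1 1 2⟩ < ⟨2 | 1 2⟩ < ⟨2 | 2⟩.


Minimal non-faces — 20 found among 11 rays, 36 max cones:

  {1,10}:  v_{1} + v_{10} = v_{11}  ⟹  sig = ⟨2 | 1⟩
  {3,7}:  v_{3} + v_{7} = v_{4}  ⟹  sig = ⟨2 | 1⟩
  {1,5}:  v_{1} + v_{5} = v_{4} + v_{8}  ⟹  sig = ⟨2 | 1 1⟩
  {2,9}:  v_{2} + v_{9} = v_{4} + v_{11}  ⟹  sig = ⟨2 | 1 1⟩
  {3,10}:  v_{3} + v_{10} = v_{2} + v_{4} + v_{11}  ⟹  sig = ⟨2 | 1 1 1⟩
  {5,11}:  v_{5} + v_{11} = v_{4} + v_{8} + v_{10}  ⟹  sig = ⟨2 | 1 1 1⟩
  {5,9}:  v_{5} + v_{9} = 2·v_{4} + v_{7} + v_{8} + v_{11}  ⟹  sig = ⟨2 | 1 1 1 2⟩
  {3,5}:  v_{3} + v_{5} = v_{2} + 2·v_{4} + v_{8}  ⟹  sig = ⟨2 | 1 1 2⟩
  {3,9}:  v_{3} + v_{9} = v_{1} + 2·v_{4} + v_{11}  ⟹  sig = ⟨2 | 1 1 2⟩
  {9,10}:  v_{9} + v_{10} = v_{4} + v_{7} + 2·v_{11}  ⟹  sig = ⟨2 | 1 1 2⟩
  {1,2,7}:  v_{1} + v_{2} + v_{7} = 0  ⟹  sig = ⟨3 | 0⟩
  {1,2,4}:  v_{1} + v_{2} + v_{4} = v_{3}  ⟹  sig = ⟨3 | 1⟩
  {2,7,11}:  v_{2} + v_{7} + v_{11} = v_{10}  ⟹  sig = ⟨3 | 1⟩
  {6,8,9}:  v_{6} + v_{8} + v_{9} = v_{1} + v_{7}  ⟹  sig = ⟨3 | 1 1⟩
  {5,6,10}:  v_{5} + v_{6} + v_{10} = 2·v_{2} + 2·v_{7}  ⟹  sig = ⟨3 | 2 2⟩
  {4,6,8,11}:  v_{4} + v_{6} + v_{8} + v_{11} = 0  ⟹  sig = ⟨4 | 0⟩
  {1,4,7,11}:  v_{1} + v_{4} + v_{7} + v_{11} = v_{9}  ⟹  sig = ⟨4 | 1⟩
  {2,4,7,8}:  v_{2} + v_{4} + v_{7} + v_{8} = v_{5}  ⟹  sig = ⟨4 | 1⟩
  {3,6,8,11}:  v_{3} + v_{6} + v_{8} + v_{11} = v_{1} + v_{2}  ⟹  sig = ⟨4 | 1 1⟩
  {4,6,8,10}:  v_{4} + v_{6} + v_{8} + v_{10} = v_{2} + v_{7}  ⟹  sig = ⟨4 | 1 1⟩

Hence PRS(X_Σ) =
{ ⟨2 | 1⟩ ×2,  ⟨2 | 1 1⟩ ×2,  ⟨2 | 1 1 1⟩ ×2,  ⟨2 | 1 1 1 2⟩,  ⟨2 | 1 1 2⟩ ×3,  ⟨3 | 0⟩,  ⟨3 | 1⟩ ×2,  ⟨3 | 1 1⟩,  ⟨3 | 2 2⟩,  ⟨4 | 0⟩,  ⟨4 | 1⟩ ×2,  ⟨4 | 1 1⟩ ×2 }


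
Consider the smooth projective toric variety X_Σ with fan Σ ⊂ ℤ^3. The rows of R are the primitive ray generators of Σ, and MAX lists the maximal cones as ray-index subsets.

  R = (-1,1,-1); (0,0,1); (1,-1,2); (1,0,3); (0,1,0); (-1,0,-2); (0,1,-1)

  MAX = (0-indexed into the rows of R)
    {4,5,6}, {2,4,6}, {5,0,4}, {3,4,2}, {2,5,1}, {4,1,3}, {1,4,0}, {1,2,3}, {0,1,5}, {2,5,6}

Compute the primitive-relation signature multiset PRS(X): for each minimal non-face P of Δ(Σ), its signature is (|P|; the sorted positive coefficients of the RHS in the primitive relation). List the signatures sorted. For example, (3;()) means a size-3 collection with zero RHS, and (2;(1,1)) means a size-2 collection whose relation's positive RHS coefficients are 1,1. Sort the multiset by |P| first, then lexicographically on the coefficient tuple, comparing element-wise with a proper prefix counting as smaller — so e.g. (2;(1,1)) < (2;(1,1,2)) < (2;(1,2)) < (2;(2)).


Δ(Σ) — 7 vertices, 9 min non-faces:

  {0,2}:  v_{0} + v_{2} = v_{1} ; sig = (2;(1))
  {1,6}:  v_{1} + v_{6} = v_{4} ; sig = (2;(1))
  {3,5}:  v_{3} + v_{5} = v_{1} ; sig = (2;(1))
  {0,3}:  v_{0} + v_{3} = 2·v_{1} + v_{4} ; sig = (2;(1,2))
  {0,6}:  v_{0} + v_{6} = 2·v_{4} + v_{5} ; sig = (2;(1,2))
  {3,6}:  v_{3} + v_{6} = v_{2} + 2·v_{4} ; sig = (2;(1,2))
  {2,4,5}:  v_{2} + v_{4} + v_{5} = 0 ; sig = (3;())
  {1,2,4}:  v_{1} + v_{2} + v_{4} = v_{3} ; sig = (3;(1))
  {1,4,5}:  v_{1} + v_{4} + v_{5} = v_{0} ; sig = (3;(1))

so the primitive-relation signature multiset is
{ (2;(1)) ×3,  (2;(1,2)) ×3,  (3;()),  (3;(1)) ×2 }
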